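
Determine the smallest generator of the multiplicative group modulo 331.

φ(331) = 331 − 1 = 330 = 2 · 3 · 5 · 11.
Test candidates g = 2, 3, … against the prime factors q ∈ {2, 3, 5, 11} of φ(331): g is a generator iff g^(330/q) ≢ 1 for every such q.
g = 2: 2^165 ≡ 330; 2^110 ≡ 299; 2^66 ≡ 64; 2^30 ≡ 1 — hits 1, so not a primitive root.
g = 3: 3^165 ≡ 330; 3^110 ≡ 299; 3^66 ≡ 64; 3^30 ≡ 270 — none is 1, so 3 is a primitive root.
The smallest primitive root modulo 331 is 3.

3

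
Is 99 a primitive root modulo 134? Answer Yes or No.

Yes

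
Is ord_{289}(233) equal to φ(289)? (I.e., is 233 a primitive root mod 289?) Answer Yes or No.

φ(289) = φ(17^2) = 17·(17−1) = 272 = 2^4 · 17.
Test 233^(272/q) mod 289 for each prime factor q of 272:
233^136 ≡ 288 (mod 289)  [q = 2: ≢ 1 ✓]
233^16 ≡ 137 (mod 289)  [q = 17: ≢ 1 ✓]
Every test exponent gives a nontrivial residue, hence 233 generates the full group.

Yes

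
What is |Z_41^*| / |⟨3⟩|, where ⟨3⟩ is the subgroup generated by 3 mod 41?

5

ord(3) | φ(41) = 41 − 1 = 40 = 2^3 · 5.
Divisors of 40: 1, 2, 4, 5, 8, 10, 20, 40.
Compute 3^d (mod 41) for the divisors d until we hit 1:
3^1 ≡ 3
3^2 ≡ 9
3^4 ≡ 40
3^5 ≡ 38
3^8 ≡ 1
Thus |⟨3⟩| = ord(3) = 8.
[(Z/41Z)^× : ⟨3⟩] = 40/8 = 5.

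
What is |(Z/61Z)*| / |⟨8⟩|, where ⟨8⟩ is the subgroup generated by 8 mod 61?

3

By Lagrange's theorem, ord_61(8) divides φ(61) = 61 − 1 = 60 = 2^2 · 3 · 5.
Divisors of 60: 1, 2, 3, 4, 5, 6, 10, 12, 15, 20, 30, 60.
Test each divisor d:
8^1 ≡ 8 (mod 61)
8^2 ≡ 3 (mod 61)
8^3 ≡ 24 (mod 61)
8^4 ≡ 9 (mod 61)
8^5 ≡ 11 (mod 61)
8^6 ≡ 27 (mod 61)
8^10 ≡ 60 (mod 61)
8^12 ≡ 58 (mod 61)
8^15 ≡ 50 (mod 61)
8^20 ≡ 1 (mod 61) ✓
So ord_61(8) = 20, hence |⟨8⟩| = 20.
[(Z/61Z)^× : ⟨8⟩] = 60/20 = 3.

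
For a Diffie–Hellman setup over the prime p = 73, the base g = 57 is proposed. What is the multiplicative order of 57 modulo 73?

18

The order of 57 must divide φ(73) = 73 − 1 = 72 = 2^3 · 3^2.
Divisors of 72: 1, 2, 3, 4, 6, 8, 9, 12, 18, 24, 36, 72.
Evaluate successive powers at the divisors of 72:
57^1 ≡ 57 (mod 73)
57^2 ≡ 37 (mod 73)
57^3 ≡ 65 (mod 73)
57^4 ≡ 55 (mod 73)
57^6 ≡ 64 (mod 73)
57^8 ≡ 32 (mod 73)
57^9 ≡ 72 (mod 73)
57^12 ≡ 8 (mod 73)
57^18 ≡ 1 (mod 73) ✓
So ord_73(57) = 18.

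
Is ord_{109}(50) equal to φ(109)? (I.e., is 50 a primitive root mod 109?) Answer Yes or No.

Yes

φ(109) = 109 − 1 = 108 = 2^2 · 3^3.
Test 50^(108/q) mod 109 for each prime factor q of 108:
50^54 ≡ 108 (mod 109)  [q = 2: ≢ 1 ✓]
50^36 ≡ 45 (mod 109)  [q = 3: ≢ 1 ✓]
All checks pass, so 50 has order 108 and is a primitive root modulo 109.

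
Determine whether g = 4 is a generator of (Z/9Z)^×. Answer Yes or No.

φ(9) = φ(3^2) = 3·(3−1) = 6 = 2 · 3.
Test 4^(6/q) mod 9 for each prime factor q of 6:
4^3 ≡ 1 (mod 9)  [q = 2: ≡ 1 ✗]
4^2 ≡ 7 (mod 9)  [q = 3: ≢ 1 ✓]
The check at q = 2 fails, so 4 generates a proper subgroup.

No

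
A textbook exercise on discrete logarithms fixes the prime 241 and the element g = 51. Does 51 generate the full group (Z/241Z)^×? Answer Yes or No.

Yes

φ(241) = 241 − 1 = 240 = 2^4 · 3 · 5.
51 is a primitive root mod 241 iff 51^(φ(241)/q) ≢ 1 for every prime q | φ(241), i.e. q ∈ {2, 3, 5}.
51^120 ≡ 240 (mod 241)  [q = 2: ≢ 1 ✓]
51^80 ≡ 225 (mod 241)  [q = 3: ≢ 1 ✓]
51^48 ≡ 205 (mod 241)  [q = 5: ≢ 1 ✓]
All checks pass, so 51 has order 240 and is a primitive root modulo 241.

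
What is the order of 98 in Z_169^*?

156

By Lagrange's theorem, ord_169(98) divides φ(169) = φ(13^2) = 13·(13−1) = 156 = 2^2 · 3 · 13.
Divisors of 156: 1, 2, 3, 4, 6, 12, 13, 26, 39, 52, 78, 156.
Test each divisor d:
98^1 ≡ 98
98^2 ≡ 140
98^3 ≡ 31
98^4 ≡ 165
98^6 ≡ 116
98^12 ≡ 105
98^13 ≡ 150
98^26 ≡ 23
98^39 ≡ 70
98^52 ≡ 22
98^78 ≡ 168
98^156 ≡ 1
The smallest such exponent is 156, so the order of 98 is 156.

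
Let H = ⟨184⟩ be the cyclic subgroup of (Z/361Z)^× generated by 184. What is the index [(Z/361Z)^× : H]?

Since 184 ∈ (Z/361Z)^×, its order divides φ(361) = φ(19^2) = 19·(19−1) = 342 = 2 · 3^2 · 19.
Divisors of 342: 1, 2, 3, 6, 9, 18, 19, 38, 57, 114, 171, 342.
Check 184^d mod 361 for each divisor in increasing order:
184^1 ≡ 184 (mod 361)
184^2 ≡ 283 (mod 361)
184^3 ≡ 88 (mod 361)
184^6 ≡ 163 (mod 361)
184^9 ≡ 265 (mod 361)
184^18 ≡ 191 (mod 361)
184^19 ≡ 127 (mod 361)
184^38 ≡ 245 (mod 361)
184^57 ≡ 69 (mod 361)
184^114 ≡ 68 (mod 361)
184^171 ≡ 360 (mod 361)
184^342 ≡ 1 (mod 361) ✓
So ord_361(184) = 342, hence |⟨184⟩| = 342.
[(Z/361Z)^× : ⟨184⟩] = 342/342 = 1.

1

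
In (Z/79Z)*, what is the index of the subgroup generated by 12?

By Lagrange's theorem, ord_79(12) divides φ(79) = 79 − 1 = 78 = 2 · 3 · 13.
Divisors of 78: 1, 2, 3, 6, 13, 26, 39, 78.
Check 12^d mod 79 for each divisor in increasing order:
12^1 ≡ 12 (mod 79)
12^2 ≡ 65 (mod 79)
12^3 ≡ 69 (mod 79)
12^6 ≡ 21 (mod 79)
12^13 ≡ 78 (mod 79)
12^26 ≡ 1 (mod 79) ✓
Thus |⟨12⟩| = ord(12) = 26.
The index is φ(79) / ord(12) = 78 / 26 = 3.

3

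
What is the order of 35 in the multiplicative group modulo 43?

By Lagrange's theorem, ord_43(35) divides φ(43) = 43 − 1 = 42 = 2 · 3 · 7.
Divisors of 42: 1, 2, 3, 6, 7, 14, 21, 42.
Test each divisor d:
35^1 ≡ 35
35^2 ≡ 21
35^3 ≡ 4
35^6 ≡ 16
35^7 ≡ 1
The smallest such exponent is 7, so the order of 35 is 7.

7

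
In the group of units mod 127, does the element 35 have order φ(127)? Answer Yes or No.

φ(127) = 127 − 1 = 126 = 2 · 3^2 · 7.
Test 35^(126/q) mod 127 for each prime factor q of 126:
35^63 ≡ 1 (mod 127)  [q = 2: ≡ 1 ✗]
35^42 ≡ 107 (mod 127)  [q = 3: ≢ 1 ✓]
35^18 ≡ 32 (mod 127)  [q = 7: ≢ 1 ✓]
35^63 ≡ 1 shows ord(35) | 63, strictly less than φ(127); not a primitive root.

No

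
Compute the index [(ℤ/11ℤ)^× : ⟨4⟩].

2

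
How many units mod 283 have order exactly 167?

0

φ(283) = 283 − 1 = 282 = 2 · 3 · 47.
(Z/283Z)^× is cyclic (|G| = 282); a cyclic group of order m has exactly φ(d) elements of each order d | m, and none otherwise.
Here 282 is not a multiple of 167, so there are no elements of order 167.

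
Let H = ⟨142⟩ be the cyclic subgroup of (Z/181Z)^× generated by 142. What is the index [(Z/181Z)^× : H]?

10

By Lagrange's theorem, ord_181(142) divides φ(181) = 181 − 1 = 180 = 2^2 · 3^2 · 5.
Divisors of 180: 1, 2, 3, 4, 5, 6, 9, 10, 12, 15, 18, 20, 30, 36, 45, 60, 90, 180.
Test each divisor d:
142^1 ≡ 142
142^2 ≡ 73
142^3 ≡ 49
142^4 ≡ 80
142^5 ≡ 138
142^6 ≡ 48
142^9 ≡ 180
142^10 ≡ 39
142^12 ≡ 132
142^15 ≡ 133
142^18 ≡ 1
Thus |⟨142⟩| = ord(142) = 18.
The index is φ(181) / ord(142) = 180 / 18 = 10.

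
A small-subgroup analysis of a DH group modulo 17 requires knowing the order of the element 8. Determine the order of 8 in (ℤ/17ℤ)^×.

The order of 8 must divide φ(17) = 17 − 1 = 16 = 2^4.
Divisors of 16: 1, 2, 4, 8, 16.
Compute 8^d (mod 17) for the divisors d until we hit 1:
8^1 ≡ 8 (mod 17)
8^2 ≡ 13 (mod 17)
8^4 ≡ 16 (mod 17)
8^8 ≡ 1 (mod 17) ✓
The smallest such exponent is 8, so the order of 8 is 8.

8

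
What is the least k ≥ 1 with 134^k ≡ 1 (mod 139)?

Since 134 ∈ (Z/139Z)^×, its order divides φ(139) = 139 − 1 = 138 = 2 · 3 · 23.
Divisors of 138: 1, 2, 3, 6, 23, 46, 69, 138.
Test each divisor d:
134^1 ≡ 134
134^2 ≡ 25
134^3 ≡ 14
134^6 ≡ 57
134^23 ≡ 43
134^46 ≡ 42
134^69 ≡ 138
134^138 ≡ 1
The smallest such exponent is 138, so the order of 134 is 138.

138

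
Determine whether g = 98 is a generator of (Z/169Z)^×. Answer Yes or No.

φ(169) = φ(13^2) = 13·(13−1) = 156 = 2^2 · 3 · 13.
98 is a primitive root mod 169 iff 98^(φ(169)/q) ≢ 1 for every prime q | φ(169), i.e. q ∈ {2, 3, 13}.
98^78 ≡ 168 (mod 169)  [q = 2: ≢ 1 ✓]
98^52 ≡ 22 (mod 169)  [q = 3: ≢ 1 ✓]
98^12 ≡ 105 (mod 169)  [q = 13: ≢ 1 ✓]
Every test exponent gives a nontrivial residue, hence 98 generates the full group.

Yes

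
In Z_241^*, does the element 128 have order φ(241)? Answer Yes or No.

φ(241) = 241 − 1 = 240 = 2^4 · 3 · 5.
Test 128^(240/q) mod 241 for each prime factor q of 240:
128^120 ≡ 1 (mod 241)  [q = 2: ≡ 1 ✗]
128^80 ≡ 15 (mod 241)  [q = 3: ≢ 1 ✓]
128^48 ≡ 1 (mod 241)  [q = 5: ≡ 1 ✗]
128^120 ≡ 1 shows ord(128) | 120, strictly less than φ(241); not a primitive root.

No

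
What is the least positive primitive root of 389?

2

φ(389) = 389 − 1 = 388 = 2^2 · 97.
Test candidates g = 2, 3, … against the prime factors q ∈ {2, 97} of φ(389): g is a generator iff g^(388/q) ≢ 1 for every such q.
g = 2: 2^194 ≡ 388; 2^4 ≡ 16 — none is 1, so 2 is a primitive root.
The smallest primitive root modulo 389 is 2.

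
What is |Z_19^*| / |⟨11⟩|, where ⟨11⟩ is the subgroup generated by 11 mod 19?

6

Since 11 ∈ (Z/19Z)^×, its order divides φ(19) = 19 − 1 = 18 = 2 · 3^2.
Divisors of 18: 1, 2, 3, 6, 9, 18.
Test each divisor d:
11^1 ≡ 11
11^2 ≡ 7
11^3 ≡ 1
The order of 11 is 3, so the subgroup it generates has 3 elements.
Index = |(Z/19Z)^×| / |⟨11⟩| = 18 / 3 = 6.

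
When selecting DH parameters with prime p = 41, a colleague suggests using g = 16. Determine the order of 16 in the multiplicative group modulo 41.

5

By Lagrange's theorem, ord_41(16) divides φ(41) = 41 − 1 = 40 = 2^3 · 5.
Divisors of 40: 1, 2, 4, 5, 8, 10, 20, 40.
Compute 16^d (mod 41) for the divisors d until we hit 1:
16^1 ≡ 16 (mod 41)
16^2 ≡ 10 (mod 41)
16^4 ≡ 18 (mod 41)
16^5 ≡ 1 (mod 41) ✓
Hence ord(16) = 5.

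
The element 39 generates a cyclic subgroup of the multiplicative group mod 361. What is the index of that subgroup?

ord(39) | φ(361) = φ(19^2) = 19·(19−1) = 342 = 2 · 3^2 · 19.
Divisors of 342: 1, 2, 3, 6, 9, 18, 19, 38, 57, 114, 171, 342.
Compute 39^d (mod 361) for the divisors d until we hit 1:
39^1 ≡ 39
39^2 ≡ 77
39^3 ≡ 115
39^6 ≡ 229
39^9 ≡ 343
39^18 ≡ 324
39^19 ≡ 1
Thus |⟨39⟩| = ord(39) = 19.
Index = |(Z/361Z)^×| / |⟨39⟩| = 342 / 19 = 18.

18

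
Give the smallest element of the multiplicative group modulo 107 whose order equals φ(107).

φ(107) = 107 − 1 = 106 = 2 · 53.
Test candidates g = 2, 3, … against the prime factors q ∈ {2, 53} of φ(107): g is a generator iff g^(106/q) ≢ 1 for every such q.
g = 2: 2^53 ≡ 106; 2^2 ≡ 4 — none is 1, so 2 is a primitive root.
So 2 is the smallest generator of (Z/107Z)^×.

2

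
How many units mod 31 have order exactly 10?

φ(31) = 31 − 1 = 30 = 2 · 3 · 5.
In a cyclic group of order 30, there are φ(d) elements of order d for each divisor d of 30, and zero for non-divisors.
10 = 2 · 5 divides 30, and φ(10) = 4.

4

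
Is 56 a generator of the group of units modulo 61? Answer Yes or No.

φ(61) = 61 − 1 = 60 = 2^2 · 3 · 5.
It suffices to check that the order of 56 is not a proper divisor of 60: compute 56^(60/q) for q ∈ {2, 3, 5}.
56^30 ≡ 1 (mod 61)  [q = 2: ≡ 1 ✗]
56^20 ≡ 47 (mod 61)  [q = 3: ≢ 1 ✓]
56^12 ≡ 20 (mod 61)  [q = 5: ≢ 1 ✓]
The check at q = 2 fails, so 56 generates a proper subgroup.

No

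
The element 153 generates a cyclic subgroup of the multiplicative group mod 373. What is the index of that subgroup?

2

The order of 153 must divide φ(373) = 373 − 1 = 372 = 2^2 · 3 · 31.
Divisors of 372: 1, 2, 3, 4, 6, 12, 31, 62, 93, 124, 186, 372.
Test each divisor d:
153^1 ≡ 153 (mod 373)
153^2 ≡ 283 (mod 373)
153^3 ≡ 31 (mod 373)
153^4 ≡ 267 (mod 373)
153^6 ≡ 215 (mod 373)
153^12 ≡ 346 (mod 373)
153^31 ≡ 285 (mod 373)
153^62 ≡ 284 (mod 373)
153^93 ≡ 372 (mod 373)
153^124 ≡ 88 (mod 373)
153^186 ≡ 1 (mod 373) ✓
So ord_373(153) = 186, hence |⟨153⟩| = 186.
The index is φ(373) / ord(153) = 372 / 186 = 2.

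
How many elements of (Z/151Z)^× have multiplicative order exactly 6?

φ(151) = 151 − 1 = 150 = 2 · 3 · 5^2.
Since (Z/151Z)^× is cyclic of order 150, the number of elements of order d is φ(d) when d | 150 and 0 otherwise.
6 = 2 · 3 divides 150, and φ(6) = 2.

2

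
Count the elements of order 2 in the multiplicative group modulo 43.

φ(43) = 43 − 1 = 42 = 2 · 3 · 7.
Since (Z/43Z)^× is cyclic of order 42, the number of elements of order d is φ(d) when d | 42 and 0 otherwise.
2 | 42, and φ(2) = 2 − 1 = 1.

1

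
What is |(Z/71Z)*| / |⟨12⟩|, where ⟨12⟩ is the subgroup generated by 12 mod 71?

2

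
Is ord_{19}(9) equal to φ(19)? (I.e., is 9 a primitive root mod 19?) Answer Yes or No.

No

φ(19) = 19 − 1 = 18 = 2 · 3^2.
It suffices to check that the order of 9 is not a proper divisor of 18: compute 9^(18/q) for q ∈ {2, 3}.
9^9 ≡ 1 (mod 19)  [q = 2: ≡ 1 ✗]
9^6 ≡ 11 (mod 19)  [q = 3: ≢ 1 ✓]
Since 9^9 ≡ 1, the order of 9 divides 9 < 18, so 9 is not a primitive root.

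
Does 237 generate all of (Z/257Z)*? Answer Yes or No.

Yes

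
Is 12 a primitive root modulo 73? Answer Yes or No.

No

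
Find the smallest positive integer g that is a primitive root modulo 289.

3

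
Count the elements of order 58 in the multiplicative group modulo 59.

φ(59) = 59 − 1 = 58 = 2 · 29.
Since (Z/59Z)^× is cyclic of order 58, the number of elements of order d is φ(d) when d | 58 and 0 otherwise.
58 = 2 · 29 divides 58, and φ(58) = 28.

28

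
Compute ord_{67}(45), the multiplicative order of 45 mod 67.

22

ord(45) | φ(67) = 67 − 1 = 66 = 2 · 3 · 11.
Divisors of 66: 1, 2, 3, 6, 11, 22, 33, 66.
Compute 45^d (mod 67) for the divisors d until we hit 1:
45^1 ≡ 45 (mod 67)
45^2 ≡ 15 (mod 67)
45^3 ≡ 5 (mod 67)
45^6 ≡ 25 (mod 67)
45^11 ≡ 66 (mod 67)
45^22 ≡ 1 (mod 67) ✓
The smallest such exponent is 22, so the order of 45 is 22.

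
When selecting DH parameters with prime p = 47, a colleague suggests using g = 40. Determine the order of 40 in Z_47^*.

46

By Lagrange's theorem, ord_47(40) divides φ(47) = 47 − 1 = 46 = 2 · 23.
Divisors of 46: 1, 2, 23, 46.
Check 40^d mod 47 for each divisor in increasing order:
40^1 ≡ 40
40^2 ≡ 2
40^23 ≡ 46
40^46 ≡ 1
So ord_47(40) = 46.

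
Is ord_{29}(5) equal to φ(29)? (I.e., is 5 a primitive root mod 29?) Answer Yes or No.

No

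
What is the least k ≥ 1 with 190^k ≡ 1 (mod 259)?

36

Since 190 ∈ (Z/259Z)^×, its order divides φ(259) = φ(7·37) = (7−1)·(37−1) = 6·36 = 216 = 2^3 · 3^3.
Divisors of 216: 1, 2, 3, 4, 6, 8, 9, 12, 18, 24, 27, 36, 54, 72, 108, 216.
Evaluate successive powers at the divisors of 216:
190^1 ≡ 190 (mod 259)
190^2 ≡ 99 (mod 259)
190^3 ≡ 162 (mod 259)
190^4 ≡ 218 (mod 259)
190^6 ≡ 85 (mod 259)
190^8 ≡ 127 (mod 259)
190^9 ≡ 43 (mod 259)
190^12 ≡ 232 (mod 259)
190^18 ≡ 36 (mod 259)
190^24 ≡ 211 (mod 259)
190^27 ≡ 253 (mod 259)
190^36 ≡ 1 (mod 259) ✓
Hence ord(190) = 36.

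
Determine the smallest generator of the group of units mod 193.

5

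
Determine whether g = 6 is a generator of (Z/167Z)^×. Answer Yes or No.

No

φ(167) = 167 − 1 = 166 = 2 · 83.
It suffices to check that the order of 6 is not a proper divisor of 166: compute 6^(166/q) for q ∈ {2, 83}.
6^83 ≡ 1 (mod 167)  [q = 2: ≡ 1 ✗]
6^2 ≡ 36 (mod 167)  [q = 83: ≢ 1 ✓]
6^83 ≡ 1 shows ord(6) | 83, strictly less than φ(167); not a primitive root.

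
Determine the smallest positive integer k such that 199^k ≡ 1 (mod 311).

Since 199 ∈ (Z/311Z)^×, its order divides φ(311) = 311 − 1 = 310 = 2 · 5 · 31.
Divisors of 310: 1, 2, 5, 10, 31, 62, 155, 310.
Compute 199^d (mod 311) for the divisors d until we hit 1:
199^1 ≡ 199 (mod 311)
199^2 ≡ 104 (mod 311)
199^5 ≡ 264 (mod 311)
199^10 ≡ 32 (mod 311)
199^31 ≡ 95 (mod 311)
199^62 ≡ 6 (mod 311)
199^155 ≡ 310 (mod 311)
199^310 ≡ 1 (mod 311) ✓
Therefore the multiplicative order of 199 modulo 311 is 310.

310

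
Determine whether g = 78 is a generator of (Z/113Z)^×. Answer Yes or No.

No

φ(113) = 113 − 1 = 112 = 2^4 · 7.
Test 78^(112/q) mod 113 for each prime factor q of 112:
78^56 ≡ 112 (mod 113)  [q = 2: ≢ 1 ✓]
78^16 ≡ 1 (mod 113)  [q = 7: ≡ 1 ✗]
Since 78^16 ≡ 1, the order of 78 divides 16 < 112, so 78 is not a primitive root.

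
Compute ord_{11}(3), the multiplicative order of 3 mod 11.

Since 3 ∈ (Z/11Z)^×, its order divides φ(11) = 11 − 1 = 10 = 2 · 5.
Divisors of 10: 1, 2, 5, 10.
Evaluate successive powers at the divisors of 10:
3^1 ≡ 3 (mod 11)
3^2 ≡ 9 (mod 11)
3^5 ≡ 1 (mod 11) ✓
Therefore the multiplicative order of 3 modulo 11 is 5.

5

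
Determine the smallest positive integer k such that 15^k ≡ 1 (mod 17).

Since 15 ∈ (Z/17Z)^×, its order divides φ(17) = 17 − 1 = 16 = 2^4.
Divisors of 16: 1, 2, 4, 8, 16.
Check 15^d mod 17 for each divisor in increasing order:
15^1 ≡ 15 (mod 17)
15^2 ≡ 4 (mod 17)
15^4 ≡ 16 (mod 17)
15^8 ≡ 1 (mod 17) ✓
Hence ord(15) = 8.

8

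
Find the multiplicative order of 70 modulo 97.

Since 70 ∈ (Z/97Z)^×, its order divides φ(97) = 97 − 1 = 96 = 2^5 · 3.
Divisors of 96: 1, 2, 3, 4, 6, 8, 12, 16, 24, 32, 48, 96.
Evaluate successive powers at the divisors of 96:
70^1 ≡ 70 (mod 97)
70^2 ≡ 50 (mod 97)
70^3 ≡ 8 (mod 97)
70^4 ≡ 75 (mod 97)
70^6 ≡ 64 (mod 97)
70^8 ≡ 96 (mod 97)
70^12 ≡ 22 (mod 97)
70^16 ≡ 1 (mod 97) ✓
The smallest such exponent is 16, so the order of 70 is 16.

16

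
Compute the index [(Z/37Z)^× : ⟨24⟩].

1

Since 24 ∈ (Z/37Z)^×, its order divides φ(37) = 37 − 1 = 36 = 2^2 · 3^2.
Divisors of 36: 1, 2, 3, 4, 6, 9, 12, 18, 36.
Compute 24^d (mod 37) for the divisors d until we hit 1:
24^1 ≡ 24 (mod 37)
24^2 ≡ 21 (mod 37)
24^3 ≡ 23 (mod 37)
24^4 ≡ 34 (mod 37)
24^6 ≡ 11 (mod 37)
24^9 ≡ 31 (mod 37)
24^12 ≡ 10 (mod 37)
24^18 ≡ 36 (mod 37)
24^36 ≡ 1 (mod 37) ✓
So ord_37(24) = 36, hence |⟨24⟩| = 36.
[(Z/37Z)^× : ⟨24⟩] = 36/36 = 1.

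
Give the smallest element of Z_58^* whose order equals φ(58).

3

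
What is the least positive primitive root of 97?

5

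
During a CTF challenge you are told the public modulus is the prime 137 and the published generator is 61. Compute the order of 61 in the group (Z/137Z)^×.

68

The order of 61 must divide φ(137) = 137 − 1 = 136 = 2^3 · 17.
Divisors of 136: 1, 2, 4, 8, 17, 34, 68, 136.
Test each divisor d:
61^1 ≡ 61
61^2 ≡ 22
61^4 ≡ 73
61^8 ≡ 123
61^17 ≡ 37
61^34 ≡ 136
61^68 ≡ 1
The smallest such exponent is 68, so the order of 61 is 68.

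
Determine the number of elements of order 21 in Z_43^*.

12

φ(43) = 43 − 1 = 42 = 2 · 3 · 7.
(Z/43Z)^× is cyclic (|G| = 42); a cyclic group of order m has exactly φ(d) elements of each order d | m, and none otherwise.
21 = 3 · 7 divides 42, and φ(21) = 12.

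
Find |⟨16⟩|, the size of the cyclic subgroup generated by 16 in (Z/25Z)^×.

ord(16) | φ(25) = φ(5^2) = 5·(5−1) = 20 = 2^2 · 5.
Divisors of 20: 1, 2, 4, 5, 10, 20.
Evaluate successive powers at the divisors of 20:
16^1 ≡ 16
16^2 ≡ 6
16^4 ≡ 11
16^5 ≡ 1
Therefore the multiplicative order of 16 modulo 25 is 5.

5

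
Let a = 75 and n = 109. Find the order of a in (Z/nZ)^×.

9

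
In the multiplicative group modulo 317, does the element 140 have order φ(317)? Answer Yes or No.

φ(317) = 317 − 1 = 316 = 2^2 · 79.
Test 140^(316/q) mod 317 for each prime factor q of 316:
140^158 ≡ 316 (mod 317)  [q = 2: ≢ 1 ✓]
140^4 ≡ 63 (mod 317)  [q = 79: ≢ 1 ✓]
All checks pass, so 140 has order 316 and is a primitive root modulo 317.

Yes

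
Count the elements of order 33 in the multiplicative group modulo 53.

0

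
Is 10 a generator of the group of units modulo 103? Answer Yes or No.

No

φ(103) = 103 − 1 = 102 = 2 · 3 · 17.
10 is a primitive root mod 103 iff 10^(φ(103)/q) ≢ 1 for every prime q | φ(103), i.e. q ∈ {2, 3, 17}.
10^51 ≡ 102 (mod 103)  [q = 2: ≢ 1 ✓]
10^34 ≡ 1 (mod 103)  [q = 3: ≡ 1 ✗]
10^6 ≡ 76 (mod 103)  [q = 17: ≢ 1 ✓]
The check at q = 3 fails, so 10 generates a proper subgroup.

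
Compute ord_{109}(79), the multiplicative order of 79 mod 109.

108

The order of 79 must divide φ(109) = 109 − 1 = 108 = 2^2 · 3^3.
Divisors of 108: 1, 2, 3, 4, 6, 9, 12, 18, 27, 36, 54, 108.
Evaluate successive powers at the divisors of 108:
79^1 ≡ 79 (mod 109)
79^2 ≡ 28 (mod 109)
79^3 ≡ 32 (mod 109)
79^4 ≡ 21 (mod 109)
79^6 ≡ 43 (mod 109)
79^9 ≡ 68 (mod 109)
79^12 ≡ 105 (mod 109)
79^18 ≡ 46 (mod 109)
79^27 ≡ 76 (mod 109)
79^36 ≡ 45 (mod 109)
79^54 ≡ 108 (mod 109)
79^108 ≡ 1 (mod 109) ✓
Therefore the multiplicative order of 79 modulo 109 is 108.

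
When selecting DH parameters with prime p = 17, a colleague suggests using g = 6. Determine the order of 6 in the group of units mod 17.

16

ord(6) | φ(17) = 17 − 1 = 16 = 2^4.
Divisors of 16: 1, 2, 4, 8, 16.
Compute 6^d (mod 17) for the divisors d until we hit 1:
6^1 ≡ 6 (mod 17)
6^2 ≡ 2 (mod 17)
6^4 ≡ 4 (mod 17)
6^8 ≡ 16 (mod 17)
6^16 ≡ 1 (mod 17) ✓
The smallest such exponent is 16, so the order of 6 is 16.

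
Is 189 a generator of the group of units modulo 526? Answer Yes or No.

Yes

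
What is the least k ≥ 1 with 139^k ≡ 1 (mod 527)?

80

Since 139 ∈ (Z/527Z)^×, its order divides φ(527) = φ(17·31) = (17−1)·(31−1) = 16·30 = 480 = 2^5 · 3 · 5.
Divisors of 480: 1, 2, 3, 4, 5, 6, 8, 10, 12, 15, 16, 20, 24, 30, 32, 40, 48, 60, 80, 96, 120, 160, 240, 480.
Compute 139^d (mod 527) for the divisors d until we hit 1:
139^1 ≡ 139 (mod 527)
139^2 ≡ 349 (mod 527)
139^3 ≡ 27 (mod 527)
139^4 ≡ 64 (mod 527)
139^5 ≡ 464 (mod 527)
139^6 ≡ 202 (mod 527)
139^8 ≡ 407 (mod 527)
139^10 ≡ 280 (mod 527)
139^12 ≡ 225 (mod 527)
139^15 ≡ 278 (mod 527)
139^16 ≡ 171 (mod 527)
139^20 ≡ 404 (mod 527)
139^24 ≡ 33 (mod 527)
139^30 ≡ 342 (mod 527)
139^32 ≡ 256 (mod 527)
139^40 ≡ 373 (mod 527)
139^48 ≡ 35 (mod 527)
139^60 ≡ 497 (mod 527)
139^80 ≡ 1 (mod 527) ✓
Hence ord(139) = 80.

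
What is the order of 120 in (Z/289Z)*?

By Lagrange's theorem, ord_289(120) divides φ(289) = φ(17^2) = 17·(17−1) = 272 = 2^4 · 17.
Divisors of 272: 1, 2, 4, 8, 16, 17, 34, 68, 136, 272.
Check 120^d mod 289 for each divisor in increasing order:
120^1 ≡ 120 (mod 289)
120^2 ≡ 239 (mod 289)
120^4 ≡ 188 (mod 289)
120^8 ≡ 86 (mod 289)
120^16 ≡ 171 (mod 289)
120^17 ≡ 1 (mod 289) ✓
Therefore the multiplicative order of 120 modulo 289 is 17.

17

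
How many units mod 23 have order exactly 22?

φ(23) = 23 − 1 = 22 = 2 · 11.
Since (Z/23Z)^× is cyclic of order 22, the number of elements of order d is φ(d) when d | 22 and 0 otherwise.
22 = 2 · 11 divides 22, and φ(22) = 10.

10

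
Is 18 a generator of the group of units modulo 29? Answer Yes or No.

Yes

φ(29) = 29 − 1 = 28 = 2^2 · 7.
Test 18^(28/q) mod 29 for each prime factor q of 28:
18^14 ≡ 28 (mod 29)  [q = 2: ≢ 1 ✓]
18^4 ≡ 25 (mod 29)  [q = 7: ≢ 1 ✓]
None equal 1, so ord_29(18) = 28: 18 is a primitive root.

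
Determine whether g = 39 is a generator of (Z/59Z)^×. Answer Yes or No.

Yes

φ(59) = 59 − 1 = 58 = 2 · 29.
39 is a primitive root mod 59 iff 39^(φ(59)/q) ≢ 1 for every prime q | φ(59), i.e. q ∈ {2, 29}.
39^29 ≡ 58 (mod 59)  [q = 2: ≢ 1 ✓]
39^2 ≡ 46 (mod 59)  [q = 29: ≢ 1 ✓]
All checks pass, so 39 has order 58 and is a primitive root modulo 59.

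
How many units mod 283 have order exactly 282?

92

φ(283) = 283 − 1 = 282 = 2 · 3 · 47.
In a cyclic group of order 282, there are φ(d) elements of order d for each divisor d of 282, and zero for non-divisors.
282 = 2 · 3 · 47 divides 282, and φ(282) = 92.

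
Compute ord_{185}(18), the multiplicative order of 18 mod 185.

ord(18) | φ(185) = φ(5·37) = (5−1)·(37−1) = 4·36 = 144 = 2^4 · 3^2.
Divisors of 144: 1, 2, 3, 4, 6, 8, 9, 12, 16, 18, 24, 36, 48, 72, 144.
Test each divisor d:
18^1 ≡ 18
18^2 ≡ 139
18^3 ≡ 97
18^4 ≡ 81
18^6 ≡ 159
18^8 ≡ 86
18^9 ≡ 68
18^12 ≡ 121
18^16 ≡ 181
18^18 ≡ 184
18^24 ≡ 26
18^36 ≡ 1
The smallest such exponent is 36, so the order of 18 is 36.

36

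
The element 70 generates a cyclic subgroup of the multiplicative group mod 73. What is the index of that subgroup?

6

Since 70 ∈ (Z/73Z)^×, its order divides φ(73) = 73 − 1 = 72 = 2^3 · 3^2.
Divisors of 72: 1, 2, 3, 4, 6, 8, 9, 12, 18, 24, 36, 72.
Evaluate successive powers at the divisors of 72:
70^1 ≡ 70
70^2 ≡ 9
70^3 ≡ 46
70^4 ≡ 8
70^6 ≡ 72
70^8 ≡ 64
70^9 ≡ 27
70^12 ≡ 1
So ord_73(70) = 12, hence |⟨70⟩| = 12.
The index is φ(73) / ord(70) = 72 / 12 = 6.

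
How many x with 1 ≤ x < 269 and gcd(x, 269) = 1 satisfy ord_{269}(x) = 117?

0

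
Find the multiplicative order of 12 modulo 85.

16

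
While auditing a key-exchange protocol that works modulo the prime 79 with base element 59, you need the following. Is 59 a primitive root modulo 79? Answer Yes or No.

φ(79) = 79 − 1 = 78 = 2 · 3 · 13.
It suffices to check that the order of 59 is not a proper divisor of 78: compute 59^(78/q) for q ∈ {2, 3, 13}.
59^39 ≡ 78 (mod 79)  [q = 2: ≢ 1 ✓]
59^26 ≡ 23 (mod 79)  [q = 3: ≢ 1 ✓]
59^6 ≡ 46 (mod 79)  [q = 13: ≢ 1 ✓]
None equal 1, so ord_79(59) = 78: 59 is a primitive root.

Yes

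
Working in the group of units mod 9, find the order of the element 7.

3

ord(7) | φ(9) = φ(3^2) = 3·(3−1) = 6 = 2 · 3.
Divisors of 6: 1, 2, 3, 6.
Compute 7^d (mod 9) for the divisors d until we hit 1:
7^1 ≡ 7 (mod 9)
7^2 ≡ 4 (mod 9)
7^3 ≡ 1 (mod 9) ✓
So ord_9(7) = 3.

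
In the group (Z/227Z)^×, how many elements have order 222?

φ(227) = 227 − 1 = 226 = 2 · 113.
In a cyclic group of order 226, there are φ(d) elements of order d for each divisor d of 226, and zero for non-divisors.
Here 226 is not a multiple of 222, so there are no elements of order 222.

0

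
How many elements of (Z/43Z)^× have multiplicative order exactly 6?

2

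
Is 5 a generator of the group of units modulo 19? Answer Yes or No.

φ(19) = 19 − 1 = 18 = 2 · 3^2.
An element g generates (Z/19Z)^× iff g^(18/q) ≢ 1 (mod 19) for each prime q ∈ {2, 3}.
5^9 ≡ 1 (mod 19)  [q = 2: ≡ 1 ✗]
5^6 ≡ 7 (mod 19)  [q = 3: ≢ 1 ✓]
Since 5^9 ≡ 1, the order of 5 divides 9 < 18, so 5 is not a primitive root.

No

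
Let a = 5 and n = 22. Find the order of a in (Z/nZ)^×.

ord(5) | φ(22) = φ(2)·φ(11) = 1·10 = 10 = 2 · 5.
Divisors of 10: 1, 2, 5, 10.
Compute 5^d (mod 22) for the divisors d until we hit 1:
5^1 ≡ 5 (mod 22)
5^2 ≡ 3 (mod 22)
5^5 ≡ 1 (mod 22) ✓
So ord_22(5) = 5.

5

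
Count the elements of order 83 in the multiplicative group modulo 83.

0

φ(83) = 83 − 1 = 82 = 2 · 41.
Since (Z/83Z)^× is cyclic of order 82, the number of elements of order d is φ(d) when d | 82 and 0 otherwise.
Here 82 is not a multiple of 83, so there are no elements of order 83.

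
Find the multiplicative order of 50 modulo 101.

By Lagrange's theorem, ord_101(50) divides φ(101) = 101 − 1 = 100 = 2^2 · 5^2.
Divisors of 100: 1, 2, 4, 5, 10, 20, 25, 50, 100.
Check 50^d mod 101 for each divisor in increasing order:
50^1 ≡ 50
50^2 ≡ 76
50^4 ≡ 19
50^5 ≡ 41
50^10 ≡ 65
50^20 ≡ 84
50^25 ≡ 10
50^50 ≡ 100
50^100 ≡ 1
Therefore the multiplicative order of 50 modulo 101 is 100.

100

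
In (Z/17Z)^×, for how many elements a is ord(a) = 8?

φ(17) = 17 − 1 = 16 = 2^4.
In a cyclic group of order 16, there are φ(d) elements of order d for each divisor d of 16, and zero for non-divisors.
8 = 2^3 divides 16, and φ(8) = 4.

4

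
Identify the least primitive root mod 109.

6

φ(109) = 109 − 1 = 108 = 2^2 · 3^3.
g is a primitive root iff g^(108/q) ≢ 1 (mod 109) for each prime q ∈ {2, 3}.
g = 2: 2^54 ≡ 108; 2^36 ≡ 1 — hits 1, so not a primitive root.
g = 3: 3^54 ≡ 1 — hits 1, so not a primitive root.
g = 4: 4^54 ≡ 1 — hits 1, so not a primitive root.
g = 5: 5^54 ≡ 1 — hits 1, so not a primitive root.
g = 6: 6^54 ≡ 108; 6^36 ≡ 63 — none is 1, so 6 is a primitive root.
Hence the least primitive root of 109 is 6.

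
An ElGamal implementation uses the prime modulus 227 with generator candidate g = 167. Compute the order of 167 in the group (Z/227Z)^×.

113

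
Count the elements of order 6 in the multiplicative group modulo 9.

2

φ(9) = φ(3^2) = 3·(3−1) = 6 = 2 · 3.
(Z/9Z)^× is cyclic (|G| = 6); a cyclic group of order m has exactly φ(d) elements of each order d | m, and none otherwise.
6 = 2 · 3 divides 6, and φ(6) = 2.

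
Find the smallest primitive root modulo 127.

3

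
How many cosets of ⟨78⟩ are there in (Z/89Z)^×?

The order of 78 must divide φ(89) = 89 − 1 = 88 = 2^3 · 11.
Divisors of 88: 1, 2, 4, 8, 11, 22, 44, 88.
Test each divisor d:
78^1 ≡ 78 (mod 89)
78^2 ≡ 32 (mod 89)
78^4 ≡ 45 (mod 89)
78^8 ≡ 67 (mod 89)
78^11 ≡ 1 (mod 89) ✓
Thus |⟨78⟩| = ord(78) = 11.
Index = |(Z/89Z)^×| / |⟨78⟩| = 88 / 11 = 8.

8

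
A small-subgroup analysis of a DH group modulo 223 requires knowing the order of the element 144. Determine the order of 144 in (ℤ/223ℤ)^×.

111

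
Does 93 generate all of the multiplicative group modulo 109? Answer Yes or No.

No

φ(109) = 109 − 1 = 108 = 2^2 · 3^3.
It suffices to check that the order of 93 is not a proper divisor of 108: compute 93^(108/q) for q ∈ {2, 3}.
93^54 ≡ 1 (mod 109)  [q = 2: ≡ 1 ✗]
93^36 ≡ 1 (mod 109)  [q = 3: ≡ 1 ✗]
The check at q = 2 fails, so 93 generates a proper subgroup.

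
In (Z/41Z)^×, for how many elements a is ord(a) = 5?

φ(41) = 41 − 1 = 40 = 2^3 · 5.
Since (Z/41Z)^× is cyclic of order 40, the number of elements of order d is φ(d) when d | 40 and 0 otherwise.
5 | 40, and φ(5) = 5 − 1 = 4.

4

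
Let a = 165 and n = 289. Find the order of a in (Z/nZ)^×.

272

The order of 165 must divide φ(289) = φ(17^2) = 17·(17−1) = 272 = 2^4 · 17.
Divisors of 272: 1, 2, 4, 8, 16, 17, 34, 68, 136, 272.
Test each divisor d:
165^1 ≡ 165
165^2 ≡ 59
165^4 ≡ 13
165^8 ≡ 169
165^16 ≡ 239
165^17 ≡ 131
165^34 ≡ 110
165^68 ≡ 251
165^136 ≡ 288
165^272 ≡ 1
Hence ord(165) = 272.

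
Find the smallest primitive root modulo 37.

2

φ(37) = 37 − 1 = 36 = 2^2 · 3^2.
g is a primitive root iff g^(36/q) ≢ 1 (mod 37) for each prime q ∈ {2, 3}.
g = 2: 2^18 ≡ 36; 2^12 ≡ 26 — none is 1, so 2 is a primitive root.
The smallest primitive root modulo 37 is 2.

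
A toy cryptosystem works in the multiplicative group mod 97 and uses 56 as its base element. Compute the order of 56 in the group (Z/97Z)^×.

96

Since 56 ∈ (Z/97Z)^×, its order divides φ(97) = 97 − 1 = 96 = 2^5 · 3.
Divisors of 96: 1, 2, 3, 4, 6, 8, 12, 16, 24, 32, 48, 96.
Test each divisor d:
56^1 ≡ 56 (mod 97)
56^2 ≡ 32 (mod 97)
56^3 ≡ 46 (mod 97)
56^4 ≡ 54 (mod 97)
56^6 ≡ 79 (mod 97)
56^8 ≡ 6 (mod 97)
56^12 ≡ 33 (mod 97)
56^16 ≡ 36 (mod 97)
56^24 ≡ 22 (mod 97)
56^32 ≡ 35 (mod 97)
56^48 ≡ 96 (mod 97)
56^96 ≡ 1 (mod 97) ✓
Hence ord(56) = 96.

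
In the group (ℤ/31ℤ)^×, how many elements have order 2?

φ(31) = 31 − 1 = 30 = 2 · 3 · 5.
In a cyclic group of order 30, there are φ(d) elements of order d for each divisor d of 30, and zero for non-divisors.
2 | 30, and φ(2) = 2 − 1 = 1.

1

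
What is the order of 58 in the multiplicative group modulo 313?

13

ord(58) | φ(313) = 313 − 1 = 312 = 2^3 · 3 · 13.
Divisors of 312: 1, 2, 3, 4, 6, 8, 12, 13, 24, 26, 39, 52, 78, 104, 156, 312.
Test each divisor d:
58^1 ≡ 58 (mod 313)
58^2 ≡ 234 (mod 313)
58^3 ≡ 113 (mod 313)
58^4 ≡ 294 (mod 313)
58^6 ≡ 249 (mod 313)
58^8 ≡ 48 (mod 313)
58^12 ≡ 27 (mod 313)
58^13 ≡ 1 (mod 313) ✓
So ord_313(58) = 13.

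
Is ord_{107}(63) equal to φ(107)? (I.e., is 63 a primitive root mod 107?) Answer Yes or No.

φ(107) = 107 − 1 = 106 = 2 · 53.
It suffices to check that the order of 63 is not a proper divisor of 106: compute 63^(106/q) for q ∈ {2, 53}.
63^53 ≡ 106 (mod 107)  [q = 2: ≢ 1 ✓]
63^2 ≡ 10 (mod 107)  [q = 53: ≢ 1 ✓]
Every test exponent gives a nontrivial residue, hence 63 generates the full group.

Yes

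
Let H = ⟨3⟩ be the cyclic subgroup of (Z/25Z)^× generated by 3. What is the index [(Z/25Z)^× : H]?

1

By Lagrange's theorem, ord_25(3) divides φ(25) = φ(5^2) = 5·(5−1) = 20 = 2^2 · 5.
Divisors of 20: 1, 2, 4, 5, 10, 20.
Evaluate successive powers at the divisors of 20:
3^1 ≡ 3 (mod 25)
3^2 ≡ 9 (mod 25)
3^4 ≡ 6 (mod 25)
3^5 ≡ 18 (mod 25)
3^10 ≡ 24 (mod 25)
3^20 ≡ 1 (mod 25) ✓
Thus |⟨3⟩| = ord(3) = 20.
Index = |(Z/25Z)^×| / |⟨3⟩| = 20 / 20 = 1.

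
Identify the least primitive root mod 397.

5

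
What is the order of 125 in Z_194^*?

The order of 125 must divide φ(194) = φ(2)·φ(97) = 1·96 = 96 = 2^5 · 3.
Divisors of 96: 1, 2, 3, 4, 6, 8, 12, 16, 24, 32, 48, 96.
Compute 125^d (mod 194) for the divisors d until we hit 1:
125^1 ≡ 125 (mod 194)
125^2 ≡ 105 (mod 194)
125^3 ≡ 127 (mod 194)
125^4 ≡ 161 (mod 194)
125^6 ≡ 27 (mod 194)
125^8 ≡ 119 (mod 194)
125^12 ≡ 147 (mod 194)
125^16 ≡ 193 (mod 194)
125^24 ≡ 75 (mod 194)
125^32 ≡ 1 (mod 194) ✓
Therefore the multiplicative order of 125 modulo 194 is 32.

32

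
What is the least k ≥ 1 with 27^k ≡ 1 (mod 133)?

By Lagrange's theorem, ord_133(27) divides φ(133) = φ(7·19) = (7−1)·(19−1) = 6·18 = 108 = 2^2 · 3^3.
Divisors of 108: 1, 2, 3, 4, 6, 9, 12, 18, 27, 36, 54, 108.
Evaluate successive powers at the divisors of 108:
27^1 ≡ 27 (mod 133)
27^2 ≡ 64 (mod 133)
27^3 ≡ 132 (mod 133)
27^4 ≡ 106 (mod 133)
27^6 ≡ 1 (mod 133) ✓
Hence ord(27) = 6.

6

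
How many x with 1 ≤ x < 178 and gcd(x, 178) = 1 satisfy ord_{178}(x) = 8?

4

φ(178) = φ(2)·φ(89) = 1·88 = 88 = 2^3 · 11.
(Z/178Z)^× is cyclic (|G| = 88); a cyclic group of order m has exactly φ(d) elements of each order d | m, and none otherwise.
8 = 2^3 divides 88, and φ(8) = 4.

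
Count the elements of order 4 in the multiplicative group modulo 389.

2

φ(389) = 389 − 1 = 388 = 2^2 · 97.
Since (Z/389Z)^× is cyclic of order 388, the number of elements of order d is φ(d) when d | 388 and 0 otherwise.
4 = 2^2 divides 388, and φ(4) = 2.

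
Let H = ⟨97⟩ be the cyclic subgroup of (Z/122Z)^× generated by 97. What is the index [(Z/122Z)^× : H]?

2

ord(97) | φ(122) = φ(2)·φ(61) = 1·60 = 60 = 2^2 · 3 · 5.
Divisors of 60: 1, 2, 3, 4, 5, 6, 10, 12, 15, 20, 30, 60.
Check 97^d mod 122 for each divisor in increasing order:
97^1 ≡ 97
97^2 ≡ 15
97^3 ≡ 113
97^4 ≡ 103
97^5 ≡ 109
97^6 ≡ 81
97^10 ≡ 47
97^12 ≡ 95
97^15 ≡ 121
97^20 ≡ 13
97^30 ≡ 1
The order of 97 is 30, so the subgroup it generates has 30 elements.
[(Z/122Z)^× : ⟨97⟩] = 60/30 = 2.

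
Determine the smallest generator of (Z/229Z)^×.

φ(229) = 229 − 1 = 228 = 2^2 · 3 · 19.
Test candidates g = 2, 3, … against the prime factors q ∈ {2, 3, 19} of φ(229): g is a generator iff g^(228/q) ≢ 1 for every such q.
g = 2: 2^114 ≡ 228; 2^76 ≡ 1 — hits 1, so not a primitive root.
g = 3: 3^114 ≡ 1 — hits 1, so not a primitive root.
g = 4: 4^114 ≡ 1 — hits 1, so not a primitive root.
g = 5: 5^114 ≡ 1 — hits 1, so not a primitive root.
g = 6: 6^114 ≡ 228; 6^76 ≡ 134; 6^12 ≡ 165 — none is 1, so 6 is a primitive root.
So 6 is the smallest generator of (Z/229Z)^×.

6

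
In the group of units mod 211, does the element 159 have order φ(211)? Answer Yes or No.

Yes

φ(211) = 211 − 1 = 210 = 2 · 3 · 5 · 7.
It suffices to check that the order of 159 is not a proper divisor of 210: compute 159^(210/q) for q ∈ {2, 3, 5, 7}.
159^105 ≡ 210 (mod 211)  [q = 2: ≢ 1 ✓]
159^70 ≡ 14 (mod 211)  [q = 3: ≢ 1 ✓]
159^42 ≡ 107 (mod 211)  [q = 5: ≢ 1 ✓]
159^30 ≡ 58 (mod 211)  [q = 7: ≢ 1 ✓]
Every test exponent gives a nontrivial residue, hence 159 generates the full group.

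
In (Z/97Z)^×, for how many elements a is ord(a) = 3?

φ(97) = 97 − 1 = 96 = 2^5 · 3.
Since (Z/97Z)^× is cyclic of order 96, the number of elements of order d is φ(d) when d | 96 and 0 otherwise.
3 | 96, and φ(3) = 3 − 1 = 2.

2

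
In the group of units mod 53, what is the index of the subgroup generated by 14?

The order of 14 must divide φ(53) = 53 − 1 = 52 = 2^2 · 13.
Divisors of 52: 1, 2, 4, 13, 26, 52.
Evaluate successive powers at the divisors of 52:
14^1 ≡ 14
14^2 ≡ 37
14^4 ≡ 44
14^13 ≡ 23
14^26 ≡ 52
14^52 ≡ 1
So ord_53(14) = 52, hence |⟨14⟩| = 52.
The index is φ(53) / ord(14) = 52 / 52 = 1.

1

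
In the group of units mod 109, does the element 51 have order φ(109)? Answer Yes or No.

Yes

φ(109) = 109 − 1 = 108 = 2^2 · 3^3.
An element g generates (Z/109Z)^× iff g^(108/q) ≢ 1 (mod 109) for each prime q ∈ {2, 3}.
51^54 ≡ 108 (mod 109)  [q = 2: ≢ 1 ✓]
51^36 ≡ 63 (mod 109)  [q = 3: ≢ 1 ✓]
Every test exponent gives a nontrivial residue, hence 51 generates the full group.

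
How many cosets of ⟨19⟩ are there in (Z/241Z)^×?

5

By Lagrange's theorem, ord_241(19) divides φ(241) = 241 − 1 = 240 = 2^4 · 3 · 5.
Divisors of 240: 1, 2, 3, 4, 5, 6, 8, 10, 12, 15, 16, 20, 24, 30, 40, 48, 60, 80, 120, 240.
Evaluate successive powers at the divisors of 240:
19^1 ≡ 19 (mod 241)
19^2 ≡ 120 (mod 241)
19^3 ≡ 111 (mod 241)
19^4 ≡ 181 (mod 241)
19^5 ≡ 65 (mod 241)
19^6 ≡ 30 (mod 241)
19^8 ≡ 226 (mod 241)
19^10 ≡ 128 (mod 241)
19^12 ≡ 177 (mod 241)
19^15 ≡ 126 (mod 241)
19^16 ≡ 225 (mod 241)
19^20 ≡ 237 (mod 241)
19^24 ≡ 240 (mod 241)
19^30 ≡ 211 (mod 241)
19^40 ≡ 16 (mod 241)
19^48 ≡ 1 (mod 241) ✓
So ord_241(19) = 48, hence |⟨19⟩| = 48.
[(Z/241Z)^× : ⟨19⟩] = 240/48 = 5.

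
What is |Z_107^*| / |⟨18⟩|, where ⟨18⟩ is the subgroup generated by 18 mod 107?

1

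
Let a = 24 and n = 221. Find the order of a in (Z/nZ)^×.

ord(24) | φ(221) = φ(13·17) = (13−1)·(17−1) = 12·16 = 192 = 2^6 · 3.
Divisors of 192: 1, 2, 3, 4, 6, 8, 12, 16, 24, 32, 48, 64, 96, 192.
Test each divisor d:
24^1 ≡ 24 (mod 221)
24^2 ≡ 134 (mod 221)
24^3 ≡ 122 (mod 221)
24^4 ≡ 55 (mod 221)
24^6 ≡ 77 (mod 221)
24^8 ≡ 152 (mod 221)
24^12 ≡ 183 (mod 221)
24^16 ≡ 120 (mod 221)
24^24 ≡ 118 (mod 221)
24^32 ≡ 35 (mod 221)
24^48 ≡ 1 (mod 221) ✓
Therefore the multiplicative order of 24 modulo 221 is 48.

48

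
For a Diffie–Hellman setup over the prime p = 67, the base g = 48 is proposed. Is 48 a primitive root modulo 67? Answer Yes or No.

Yes

φ(67) = 67 − 1 = 66 = 2 · 3 · 11.
It suffices to check that the order of 48 is not a proper divisor of 66: compute 48^(66/q) for q ∈ {2, 3, 11}.
48^33 ≡ 66 (mod 67)  [q = 2: ≢ 1 ✓]
48^22 ≡ 37 (mod 67)  [q = 3: ≢ 1 ✓]
48^6 ≡ 22 (mod 67)  [q = 11: ≢ 1 ✓]
None equal 1, so ord_67(48) = 66: 48 is a primitive root.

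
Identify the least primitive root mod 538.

3

φ(538) = φ(2)·φ(269) = 1·268 = 268 = 2^2 · 67.
Test candidates g = 2, 3, … against the prime factors q ∈ {2, 67} of φ(538): g is a generator iff g^(268/q) ≢ 1 for every such q.
g = 2: gcd(2, 538) = 2 > 1, not a unit — skip.
g = 3: 3^134 ≡ 537; 3^4 ≡ 81 — none is 1, so 3 is a primitive root.
Hence the least primitive root of 538 is 3.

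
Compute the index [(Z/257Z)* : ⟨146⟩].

4

ord(146) | φ(257) = 257 − 1 = 256 = 2^8.
Divisors of 256: 1, 2, 4, 8, 16, 32, 64, 128, 256.
Evaluate successive powers at the divisors of 256:
146^1 ≡ 146
146^2 ≡ 242
146^4 ≡ 225
146^8 ≡ 253
146^16 ≡ 16
146^32 ≡ 256
146^64 ≡ 1
Thus |⟨146⟩| = ord(146) = 64.
The index is φ(257) / ord(146) = 256 / 64 = 4.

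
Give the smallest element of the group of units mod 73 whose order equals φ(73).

φ(73) = 73 − 1 = 72 = 2^3 · 3^2.
g is a primitive root iff g^(72/q) ≢ 1 (mod 73) for each prime q ∈ {2, 3}.
g = 2: 2^36 ≡ 1 — hits 1, so not a primitive root.
g = 3: 3^36 ≡ 1 — hits 1, so not a primitive root.
g = 4: 4^36 ≡ 1 — hits 1, so not a primitive root.
g = 5: 5^36 ≡ 72; 5^24 ≡ 8 — none is 1, so 5 is a primitive root.
The smallest primitive root modulo 73 is 5.

5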